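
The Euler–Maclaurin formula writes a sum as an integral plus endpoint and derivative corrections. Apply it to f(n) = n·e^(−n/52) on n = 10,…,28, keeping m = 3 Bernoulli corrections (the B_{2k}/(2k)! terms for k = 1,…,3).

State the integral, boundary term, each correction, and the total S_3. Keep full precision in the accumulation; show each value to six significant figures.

Integral: ∫_10^28 x·e^(−x/52) dx = 232.006.
Endpoint term: (f(10) + f(28))/2 = (8.25053 + 16.3421)/2 = 12.2963.
So far: 244.302.
k=1: B_{2}/(2)! × [f^{(1)}(28) − f^{(1)}(10)] = 1/12 × (0.269375 − 0.666389) = -0.0330845.
After k=1: 244.269.
k=2: B_{4}/(4)! × [f^{(3)}(28) − f^{(3)}(10)] = −1/720 × (0.000531311 − 0.000856692) = 4.51917e-07.
After k=2: 244.269.
k=3: B_{6}/(6)! × [f^{(5)}(28) − f^{(5)}(10)] = 1/30240 × (3.56140e-07 − 5.42507e-07) = -6.16293e-12.

S_3 ≈ 244.269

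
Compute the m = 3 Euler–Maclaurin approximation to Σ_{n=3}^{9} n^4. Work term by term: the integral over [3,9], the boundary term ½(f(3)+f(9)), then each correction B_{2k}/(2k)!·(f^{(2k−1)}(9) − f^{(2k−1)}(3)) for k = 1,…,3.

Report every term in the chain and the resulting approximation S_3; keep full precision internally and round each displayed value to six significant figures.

The integral term ∫_3^9 x^4 dx = 11761.2.
Boundary: ½(f(3) + f(9)) = ½(81.0000 + 6561.00) = 3321.00.
Running total after boundary: 15082.2.
k=1: B_{2}/(2)! × [f^{(1)}(9) − f^{(1)}(3)] = 1/12 × (2916.00 − 108.000) = 234.000.
Partial sum through k=1: 15316.2.
k=2: B_{4}/(4)! × [f^{(3)}(9) − f^{(3)}(3)] = −1/720 × (216.000 − 72.0000) = -0.200000.
Partial sum through k=2: 15316.0.
k=3: B_{6}/(6)! × [f^{(5)}(9) − f^{(5)}(3)] = 1/30240 × (0.00000 − 0.00000) = 0.00000.

S_3 ≈ 15316.0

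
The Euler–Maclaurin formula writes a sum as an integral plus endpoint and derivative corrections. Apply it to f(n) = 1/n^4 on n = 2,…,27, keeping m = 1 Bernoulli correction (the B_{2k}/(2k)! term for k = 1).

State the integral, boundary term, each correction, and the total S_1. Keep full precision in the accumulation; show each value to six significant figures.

∫_2^27 1/x^4 dx evaluates to 0.0416497.
Boundary: ½(f(2) + f(27)) = ½(0.0625000 + 1.88168e-06) = 0.0312509.
Running total after boundary: 0.0729007.
Order-1 term: 1/12 · (-2.78767e-07 − (-0.125000)) = 0.0104166.

S_1 ≈ 0.0833173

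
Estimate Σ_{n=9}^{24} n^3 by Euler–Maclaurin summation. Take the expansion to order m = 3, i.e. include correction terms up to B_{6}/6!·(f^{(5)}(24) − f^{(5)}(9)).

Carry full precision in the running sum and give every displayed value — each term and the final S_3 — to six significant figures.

The integral term ∫_9^24 x^3 dx = 81303.8.
Boundary: ½(f(9) + f(24)) = ½(729.000 + 13824.0) = 7276.50.
So far: 88580.2.
Correction k=1: B_{2}/2! · (f^{(1)}(24) − f^{(1)}(9)) = 1/12 · (1728.00 − 243.000) = 123.750.
After k=1: 88704.0.
Correction k=2: B_{4}/4! · (f^{(3)}(24) − f^{(3)}(9)) = −1/720 · (6.00000 − 6.00000) = 0.00000.
After k=2: 88704.0.
Correction k=3: B_{6}/6! · (f^{(5)}(24) − f^{(5)}(9)) = 1/30240 · (0.00000 − 0.00000) = 0.00000.

S_3 ≈ 88704.0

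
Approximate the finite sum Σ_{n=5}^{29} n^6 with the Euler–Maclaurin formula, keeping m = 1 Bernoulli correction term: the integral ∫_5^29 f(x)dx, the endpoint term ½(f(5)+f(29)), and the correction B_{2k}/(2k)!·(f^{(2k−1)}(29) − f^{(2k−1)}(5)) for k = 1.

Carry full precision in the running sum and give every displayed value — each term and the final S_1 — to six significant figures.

S_1 ≈ 2.77193e+09

The integral term ∫_5^29 x^6 dx = 2.46426e+09.
Endpoint term: (f(5) + f(29))/2 = (15625.0 + 5.94823e+08)/2 = 2.97419e+08.
Integral + boundary = 2.76168e+09.
Order-1 term: 1/12 · (1.23067e+08 − 18750.0) = 1.02540e+07.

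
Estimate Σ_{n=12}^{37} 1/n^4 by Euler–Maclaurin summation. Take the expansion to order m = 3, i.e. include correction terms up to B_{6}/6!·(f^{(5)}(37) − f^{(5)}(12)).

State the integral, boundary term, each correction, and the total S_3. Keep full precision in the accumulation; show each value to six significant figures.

The integral term ∫_12^37 1/x^4 dx = 0.000186321.
½[f(12) + f(37)] = ½[4.82253e-05 + 5.33572e-07] = 2.43794e-05.
Integral + boundary = 0.000210700.
k=1: B_{2}/(2)! × [f^{(1)}(37) − f^{(1)}(12)] = 1/12 × (-5.76835e-08 − (-1.60751e-05)) = 1.33478e-06.
Partial sum through k=1: 0.000212035.
k=2: B_{4}/(4)! × [f^{(3)}(37) − f^{(3)}(12)] = −1/720 × (-1.26406e-09 − (-3.34898e-06)) = -4.64961e-09.
Partial sum through k=2: 0.000212030.
k=3: B_{6}/(6)! × [f^{(5)}(37) − f^{(5)}(12)] = 1/30240 × (-5.17075e-11 − (-1.30238e-06)) = 4.30664e-11.

S_3 ≈ 0.000212030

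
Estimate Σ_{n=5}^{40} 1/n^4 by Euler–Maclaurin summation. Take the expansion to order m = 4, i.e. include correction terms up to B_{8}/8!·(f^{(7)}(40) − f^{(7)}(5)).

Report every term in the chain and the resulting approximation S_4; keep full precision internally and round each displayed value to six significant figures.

The integral term ∫_5^40 1/x^4 dx = 0.00266146.
½[f(5) + f(40)] = ½[0.00160000 + 3.90625e-07] = 0.000800195.
So far: 0.00346165.
Correction k=1: B_{2}/2! · (f^{(1)}(40) − f^{(1)}(5)) = 1/12 · (-3.90625e-08 − (-0.00128000)) = 0.000106663.
Partial sum through k=1: 0.00356832.
Correction k=2: B_{4}/4! · (f^{(3)}(40) − f^{(3)}(5)) = −1/720 · (-7.32422e-10 − (-0.00153600)) = -2.13333e-06.
Partial sum through k=2: 0.00356618.
Correction k=3: B_{6}/6! · (f^{(5)}(40) − f^{(5)}(5)) = 1/30240 · (-2.56348e-11 − (-0.00344064)) = 1.13778e-07.
Partial sum through k=3: 0.00356630.
Correction k=4: B_{8}/8! · (f^{(7)}(40) − f^{(7)}(5)) = −1/1209600 · (-1.44196e-12 − (-0.0123863)) = -1.02400e-08.

S_4 ≈ 0.00356629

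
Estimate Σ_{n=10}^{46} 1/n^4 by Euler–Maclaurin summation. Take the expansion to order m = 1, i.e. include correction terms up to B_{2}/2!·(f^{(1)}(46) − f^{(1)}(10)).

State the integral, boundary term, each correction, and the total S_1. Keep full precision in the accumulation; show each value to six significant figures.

The integral term ∫_10^46 1/x^4 dx = 0.000329909.
½[f(10) + f(46)] = ½[0.000100000 + 2.23341e-07] = 5.01117e-05.
Integral + boundary = 0.000380020.
Order-1 term: 1/12 · (-1.94210e-08 − (-4.00000e-05)) = 3.33171e-06.

S_1 ≈ 0.000383352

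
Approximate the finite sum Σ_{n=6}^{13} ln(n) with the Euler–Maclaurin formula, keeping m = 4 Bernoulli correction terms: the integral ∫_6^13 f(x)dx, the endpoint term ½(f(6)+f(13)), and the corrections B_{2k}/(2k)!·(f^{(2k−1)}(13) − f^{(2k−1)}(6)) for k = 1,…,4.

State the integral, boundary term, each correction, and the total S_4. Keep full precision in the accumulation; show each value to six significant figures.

S_4 ≈ 17.7647

The integral term ∫_6^13 ln(x) dx = 15.5938.
Endpoint term: (f(6) + f(13))/2 = (1.79176 + 2.56495)/2 = 2.17835.
So far: 17.7721.
Order-1 term: 1/12 · (0.0769231 − 0.166667) = -0.00747863.
Partial sum through k=1: 17.7647.
Order-2 term: −1/720 · (0.000910332 − 0.00925926) = 1.15957e-05.
Partial sum through k=2: 17.7647.
Order-3 term: 1/30240 · (6.46390e-05 − 0.00308642) = -9.99266e-08.
Partial sum through k=3: 17.7647.
Order-4 term: −1/1209600 · (1.14744e-05 − 0.00257202) = 2.11685e-09.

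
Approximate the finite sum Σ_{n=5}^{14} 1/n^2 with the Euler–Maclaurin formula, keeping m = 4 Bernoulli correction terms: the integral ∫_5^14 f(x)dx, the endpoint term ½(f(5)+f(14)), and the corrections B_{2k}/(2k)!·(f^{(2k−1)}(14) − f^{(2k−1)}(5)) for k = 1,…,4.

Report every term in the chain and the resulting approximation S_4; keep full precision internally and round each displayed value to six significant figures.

The integral term ∫_5^14 1/x^2 dx = 0.128571.
Boundary: ½(f(5) + f(14)) = ½(0.0400000 + 0.00510204) = 0.0225510.
Running total after boundary: 0.151122.
Correction k=1: B_{2}/2! · (f^{(1)}(14) − f^{(1)}(5)) = 1/12 · (-0.000728863 − (-0.0160000)) = 0.00127259.
Running total after k=1: 0.152395.
Correction k=2: B_{4}/4! · (f^{(3)}(14) − f^{(3)}(5)) = −1/720 · (-4.46243e-05 − (-0.00768000)) = -1.06047e-05.
Running total after k=2: 0.152384.
Correction k=3: B_{6}/6! · (f^{(5)}(14) − f^{(5)}(5)) = 1/30240 · (-6.83024e-06 − (-0.00921600)) = 3.04536e-07.
Running total after k=3: 0.152385.
Correction k=4: B_{8}/8! · (f^{(7)}(14) − f^{(7)}(5)) = −1/1209600 · (-1.95150e-06 − (-0.0206438)) = -1.70651e-08.

S_4 ≈ 0.152385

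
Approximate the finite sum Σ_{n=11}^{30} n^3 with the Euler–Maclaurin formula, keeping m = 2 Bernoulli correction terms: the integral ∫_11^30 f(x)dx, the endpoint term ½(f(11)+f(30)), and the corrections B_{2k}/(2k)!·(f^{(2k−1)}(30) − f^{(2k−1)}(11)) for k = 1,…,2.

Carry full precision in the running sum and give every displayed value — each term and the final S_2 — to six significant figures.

S_2 ≈ 213200

∫_11^30 x^3 dx evaluates to 198840.
Boundary: ½(f(11) + f(30)) = ½(1331.00 + 27000.0) = 14165.5.
Running total after boundary: 213005.
Correction k=1: B_{2}/2! · (f^{(1)}(30) − f^{(1)}(11)) = 1/12 · (2700.00 − 363.000) = 194.750.
After k=1: 213200.
Correction k=2: B_{4}/4! · (f^{(3)}(30) − f^{(3)}(11)) = −1/720 · (6.00000 − 6.00000) = 0.00000.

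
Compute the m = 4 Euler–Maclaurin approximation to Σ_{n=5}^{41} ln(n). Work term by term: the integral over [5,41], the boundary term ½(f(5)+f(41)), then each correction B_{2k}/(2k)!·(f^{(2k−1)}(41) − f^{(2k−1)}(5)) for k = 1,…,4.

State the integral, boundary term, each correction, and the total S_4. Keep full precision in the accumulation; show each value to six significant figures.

S_4 ≈ 110.856

Integral: ∫_5^41 ln(x) dx = 108.209.
Endpoint term: (f(5) + f(41))/2 = (1.60944 + 3.71357)/2 = 2.66150.
Running total after boundary: 110.871.
Correction k=1: B_{2}/2! · (f^{(1)}(41) − f^{(1)}(5)) = 1/12 · (0.0243902 − 0.200000) = -0.0146341.
Running total after k=1: 110.856.
Correction k=2: B_{4}/4! · (f^{(3)}(41) − f^{(3)}(5)) = −1/720 · (2.90187e-05 − 0.0160000) = 2.21819e-05.
Running total after k=2: 110.856.
Correction k=3: B_{6}/6! · (f^{(5)}(41) − f^{(5)}(5)) = 1/30240 · (2.07153e-07 − 0.00768000) = -2.53961e-07.
Running total after k=3: 110.856.
Correction k=4: B_{8}/8! · (f^{(7)}(41) − f^{(7)}(5)) = −1/1209600 · (3.69697e-09 − 0.00921600) = 7.61904e-09.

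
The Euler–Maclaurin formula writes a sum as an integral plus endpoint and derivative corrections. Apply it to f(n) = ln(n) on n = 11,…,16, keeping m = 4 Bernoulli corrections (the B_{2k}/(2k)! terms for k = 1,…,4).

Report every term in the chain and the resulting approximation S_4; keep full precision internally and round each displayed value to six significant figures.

S_4 ≈ 15.5674

Integral: ∫_11^16 ln(x) dx = 12.9846.
Endpoint term: (f(11) + f(16))/2 = (2.39790 + 2.77259)/2 = 2.58524.
Integral + boundary = 15.5698.
Correction k=1: B_{2}/2! · (f^{(1)}(16) − f^{(1)}(11)) = 1/12 · (0.0625000 − 0.0909091) = -0.00236742.
Running total after k=1: 15.5674.
Correction k=2: B_{4}/4! · (f^{(3)}(16) − f^{(3)}(11)) = −1/720 · (0.000488281 − 0.00150263) = 1.40882e-06.
Running total after k=2: 15.5674.
Correction k=3: B_{6}/6! · (f^{(5)}(16) − f^{(5)}(11)) = 1/30240 · (2.28882e-05 − 0.000149021) = -4.17106e-09.
Running total after k=3: 15.5674.
Correction k=4: B_{8}/8! · (f^{(7)}(16) − f^{(7)}(11)) = −1/1209600 · (2.68221e-06 − 3.69474e-05) = 2.83277e-11.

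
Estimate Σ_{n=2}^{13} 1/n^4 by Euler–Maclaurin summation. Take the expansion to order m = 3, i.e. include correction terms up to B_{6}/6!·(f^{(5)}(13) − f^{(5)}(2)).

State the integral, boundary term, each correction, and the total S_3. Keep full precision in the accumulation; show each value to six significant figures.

S_3 ≈ 0.0823302

∫_2^13 1/x^4 dx evaluates to 0.0415149.
Boundary: ½(f(2) + f(13)) = ½(0.0625000 + 3.50128e-05) = 0.0312675.
Running total after boundary: 0.0727825.
Correction k=1: B_{2}/2! · (f^{(1)}(13) − f^{(1)}(2)) = 1/12 · (-1.07732e-05 − (-0.125000)) = 0.0104158.
Partial sum through k=1: 0.0831982.
Correction k=2: B_{4}/4! · (f^{(3)}(13) − f^{(3)}(2)) = −1/720 · (-1.91240e-06 − (-0.937500)) = -0.00130208.
Partial sum through k=2: 0.0818961.
Correction k=3: B_{6}/6! · (f^{(5)}(13) − f^{(5)}(2)) = 1/30240 · (-6.33693e-07 − (-13.1250)) = 0.000434028.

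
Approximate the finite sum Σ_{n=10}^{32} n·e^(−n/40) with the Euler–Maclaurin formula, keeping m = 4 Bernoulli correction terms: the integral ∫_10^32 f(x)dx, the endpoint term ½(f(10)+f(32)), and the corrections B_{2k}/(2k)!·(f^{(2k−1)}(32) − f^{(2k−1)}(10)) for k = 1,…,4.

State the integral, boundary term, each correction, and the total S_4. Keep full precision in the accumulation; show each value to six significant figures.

Integral: ∫_10^32 x·e^(−x/40) dx = 263.534.
Boundary: ½(f(10) + f(32)) = ½(7.78801 + 14.3785) = 11.0833.
So far: 274.617.
k=1: B_{2}/(2)! × [f^{(1)}(32) − f^{(1)}(10)] = 1/12 × (0.0898658 − 0.584101) = -0.0411862.
Partial sum through k=1: 274.576.
k=2: B_{4}/(4)! × [f^{(3)}(32) − f^{(3)}(10)] = −1/720 × (0.000617827 − 0.00133856) = 1.00102e-06.
Partial sum through k=2: 274.576.
k=3: B_{6}/(6)! × [f^{(5)}(32) − f^{(5)}(10)] = 1/30240 × (7.37180e-07 − 1.44504e-06) = -2.34081e-11.
Partial sum through k=3: 274.576.
k=4: B_{8}/(8)! × [f^{(7)}(32) − f^{(7)}(10)] = −1/1209600 × (6.80137e-10 − 1.28342e-09) = 4.98750e-16.

S_4 ≈ 274.576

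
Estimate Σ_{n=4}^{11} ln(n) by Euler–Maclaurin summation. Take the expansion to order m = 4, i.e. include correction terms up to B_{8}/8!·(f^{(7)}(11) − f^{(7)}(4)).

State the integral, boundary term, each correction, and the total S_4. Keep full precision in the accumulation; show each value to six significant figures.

∫_4^11 ln(x) dx evaluates to 13.8317.
Endpoint term: (f(4) + f(11))/2 = (1.38629 + 2.39790)/2 = 1.89209.
Running total after boundary: 15.7238.
Correction k=1: B_{2}/2! · (f^{(1)}(11) − f^{(1)}(4)) = 1/12 · (0.0909091 − 0.250000) = -0.0132576.
Running total after k=1: 15.7105.
Correction k=2: B_{4}/4! · (f^{(3)}(11) − f^{(3)}(4)) = −1/720 · (0.00150263 − 0.0312500) = 4.13158e-05.
Running total after k=2: 15.7105.
Correction k=3: B_{6}/6! · (f^{(5)}(11) − f^{(5)}(4)) = 1/30240 · (0.000149021 − 0.0234375) = -7.70122e-07.
Running total after k=3: 15.7105.
Correction k=4: B_{8}/8! · (f^{(7)}(11) − f^{(7)}(4)) = −1/1209600 · (3.69474e-05 − 0.0439453) = 3.62999e-08.

S_4 ≈ 15.7105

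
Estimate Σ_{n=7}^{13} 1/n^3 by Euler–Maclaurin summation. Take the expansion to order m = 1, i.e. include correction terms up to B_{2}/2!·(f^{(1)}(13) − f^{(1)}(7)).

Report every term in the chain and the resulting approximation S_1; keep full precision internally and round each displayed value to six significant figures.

Integral: ∫_7^13 1/x^3 dx = 0.00724550.
½[f(7) + f(13)] = ½[0.00291545 + 0.000455166] = 0.00168531.
Running total after boundary: 0.00893081.
k=1: B_{2}/(2)! × [f^{(1)}(13) − f^{(1)}(7)] = 1/12 × (-0.000105038 − (-0.00124948)) = 9.53701e-05.

S_1 ≈ 0.00902618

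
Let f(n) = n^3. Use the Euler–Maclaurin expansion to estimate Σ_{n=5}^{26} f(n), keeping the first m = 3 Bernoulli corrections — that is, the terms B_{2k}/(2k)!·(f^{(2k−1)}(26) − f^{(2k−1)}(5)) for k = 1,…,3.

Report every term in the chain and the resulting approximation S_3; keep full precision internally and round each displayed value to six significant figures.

S_3 ≈ 123101

Integral: ∫_5^26 x^3 dx = 114088.
Boundary: ½(f(5) + f(26)) = ½(125.000 + 17576.0) = 8850.50.
Running total after boundary: 122938.
Correction k=1: B_{2}/2! · (f^{(1)}(26) − f^{(1)}(5)) = 1/12 · (2028.00 − 75.0000) = 162.750.
Running total after k=1: 123101.
Correction k=2: B_{4}/4! · (f^{(3)}(26) − f^{(3)}(5)) = −1/720 · (6.00000 − 6.00000) = 0.00000.
Running total after k=2: 123101.
Correction k=3: B_{6}/6! · (f^{(5)}(26) − f^{(5)}(5)) = 1/30240 · (0.00000 − 0.00000) = 0.00000.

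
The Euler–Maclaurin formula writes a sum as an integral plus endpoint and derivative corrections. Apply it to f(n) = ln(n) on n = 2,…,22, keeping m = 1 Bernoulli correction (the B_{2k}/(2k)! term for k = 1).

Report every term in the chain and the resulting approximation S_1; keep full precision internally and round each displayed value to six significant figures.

The integral term ∫_2^22 ln(x) dx = 46.6166.
Endpoint term: (f(2) + f(22))/2 = (0.693147 + 3.09104)/2 = 1.89209.
Integral + boundary = 48.5087.
Correction k=1: B_{2}/2! · (f^{(1)}(22) − f^{(1)}(2)) = 1/12 · (0.0454545 − 0.500000) = -0.0378788.

S_1 ≈ 48.4709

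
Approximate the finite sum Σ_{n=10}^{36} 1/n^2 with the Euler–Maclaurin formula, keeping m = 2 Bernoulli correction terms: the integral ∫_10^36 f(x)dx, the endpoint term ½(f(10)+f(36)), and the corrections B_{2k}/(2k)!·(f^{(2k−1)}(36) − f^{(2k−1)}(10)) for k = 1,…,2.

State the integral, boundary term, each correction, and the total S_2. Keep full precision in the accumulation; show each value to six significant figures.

S_2 ≈ 0.0777708

The integral term ∫_10^36 1/x^2 dx = 0.0722222.
Boundary: ½(f(10) + f(36)) = ½(0.0100000 + 0.000771605) = 0.00538580.
So far: 0.0776080.
k=1: B_{2}/(2)! × [f^{(1)}(36) − f^{(1)}(10)] = 1/12 × (-4.28669e-05 − (-0.00200000)) = 0.000163094.
Partial sum through k=1: 0.0777711.
k=2: B_{4}/(4)! × [f^{(3)}(36) − f^{(3)}(10)] = −1/720 × (-3.96916e-07 − (-0.000240000)) = -3.32782e-07.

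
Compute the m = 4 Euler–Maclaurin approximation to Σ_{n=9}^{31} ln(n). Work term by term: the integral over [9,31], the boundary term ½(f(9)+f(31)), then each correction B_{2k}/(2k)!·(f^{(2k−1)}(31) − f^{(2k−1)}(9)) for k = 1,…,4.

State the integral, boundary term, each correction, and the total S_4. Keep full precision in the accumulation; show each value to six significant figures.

S_4 ≈ 67.4876

∫_9^31 ln(x) dx evaluates to 64.6786.
Endpoint term: (f(9) + f(31))/2 = (2.19722 + 3.43399)/2 = 2.81561.
Integral + boundary = 67.4942.
k=1: B_{2}/(2)! × [f^{(1)}(31) − f^{(1)}(9)] = 1/12 × (0.0322581 − 0.111111) = -0.00657109.
After k=1: 67.4876.
k=2: B_{4}/(4)! × [f^{(3)}(31) − f^{(3)}(9)] = −1/720 × (6.71344e-05 − 0.00274348) = 3.71715e-06.
After k=2: 67.4876.
k=3: B_{6}/(6)! × [f^{(5)}(31) − f^{(5)}(9)] = 1/30240 × (8.38306e-07 − 0.000406442) = -1.34128e-08.
After k=3: 67.4876.
k=4: B_{8}/(8)! × [f^{(7)}(31) − f^{(7)}(9)] = −1/1209600 × (2.61698e-08 − 0.000150534) = 1.24428e-10.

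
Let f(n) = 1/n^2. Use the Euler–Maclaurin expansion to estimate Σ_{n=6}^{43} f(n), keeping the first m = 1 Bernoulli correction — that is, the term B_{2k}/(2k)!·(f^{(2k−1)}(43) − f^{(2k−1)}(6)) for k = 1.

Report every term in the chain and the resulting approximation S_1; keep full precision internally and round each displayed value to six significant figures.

Integral: ∫_6^43 1/x^2 dx = 0.143411.
Boundary: ½(f(6) + f(43)) = ½(0.0277778 + 0.000540833) = 0.0141593.
Integral + boundary = 0.157570.
Correction k=1: B_{2}/2! · (f^{(1)}(43) − f^{(1)}(6)) = 1/12 · (-2.51550e-05 − (-0.00925926)) = 0.000769509.

S_1 ≈ 0.158340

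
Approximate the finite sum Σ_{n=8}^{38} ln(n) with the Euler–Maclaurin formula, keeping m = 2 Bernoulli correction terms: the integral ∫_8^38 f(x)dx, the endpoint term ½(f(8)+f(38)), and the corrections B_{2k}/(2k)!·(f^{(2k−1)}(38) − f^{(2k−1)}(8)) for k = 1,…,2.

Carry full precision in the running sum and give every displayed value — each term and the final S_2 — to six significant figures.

∫_8^38 ln(x) dx evaluates to 91.5927.
½[f(8) + f(38)] = ½[2.07944 + 3.63759] = 2.85851.
So far: 94.4513.
Order-1 term: 1/12 · (0.0263158 − 0.125000) = -0.00822368.
Running total after k=1: 94.4430.
Order-2 term: −1/720 · (3.64485e-05 − 0.00390625) = 5.37472e-06.

S_2 ≈ 94.4430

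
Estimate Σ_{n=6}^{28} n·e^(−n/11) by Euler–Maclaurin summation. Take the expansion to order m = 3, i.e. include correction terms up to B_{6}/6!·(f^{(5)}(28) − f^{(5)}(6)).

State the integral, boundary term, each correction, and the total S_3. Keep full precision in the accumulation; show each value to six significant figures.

S_3 ≈ 77.5363

The integral term ∫_6^28 x·e^(−x/11) dx = 74.7315.
½[f(6) + f(28)] = ½[3.47747 + 2.19625] = 2.83686.
Running total after boundary: 77.5684.
Correction k=1: B_{2}/2! · (f^{(1)}(28) − f^{(1)}(6)) = 1/12 · (-0.121221 − 0.263445) = -0.0320555.
Running total after k=1: 77.5363.
Correction k=2: B_{4}/4! · (f^{(3)}(28) − f^{(3)}(6)) = −1/720 · (0.000294656 − 0.0117570) = 1.59200e-05.
Running total after k=2: 77.5363.
Correction k=3: B_{6}/6! · (f^{(5)}(28) − f^{(5)}(6)) = 1/30240 · (1.31499e-05 − 0.000176338) = -5.39642e-09.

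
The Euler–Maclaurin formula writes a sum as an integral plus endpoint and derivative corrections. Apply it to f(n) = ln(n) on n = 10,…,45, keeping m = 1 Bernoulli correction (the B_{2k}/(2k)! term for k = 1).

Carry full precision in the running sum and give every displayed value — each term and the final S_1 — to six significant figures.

S_1 ≈ 116.322

∫_10^45 ln(x) dx evaluates to 113.274.
½[f(10) + f(45)] = ½[2.30259 + 3.80666] = 3.05462.
Running total after boundary: 116.329.
k=1: B_{2}/(2)! × [f^{(1)}(45) − f^{(1)}(10)] = 1/12 × (0.0222222 − 0.100000) = -0.00648148.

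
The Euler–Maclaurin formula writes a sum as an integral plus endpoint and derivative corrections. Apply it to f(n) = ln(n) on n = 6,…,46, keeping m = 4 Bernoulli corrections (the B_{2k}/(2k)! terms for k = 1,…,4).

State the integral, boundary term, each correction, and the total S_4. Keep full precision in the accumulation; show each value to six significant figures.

Integral: ∫_6^46 ln(x) dx = 125.367.
½[f(6) + f(46)] = ½[1.79176 + 3.82864] = 2.81020.
Running total after boundary: 128.177.
Order-1 term: 1/12 · (0.0217391 − 0.166667) = -0.0120773.
After k=1: 128.165.
Order-2 term: −1/720 · (2.05474e-05 − 0.00925926) = 1.28315e-05.
After k=2: 128.165.
Order-3 term: 1/30240 · (1.16526e-07 − 0.00308642) = -1.02060e-07.
After k=3: 128.165.
Order-4 term: −1/1209600 · (1.65207e-09 − 0.00257202) = 2.12633e-09.

S_4 ≈ 128.165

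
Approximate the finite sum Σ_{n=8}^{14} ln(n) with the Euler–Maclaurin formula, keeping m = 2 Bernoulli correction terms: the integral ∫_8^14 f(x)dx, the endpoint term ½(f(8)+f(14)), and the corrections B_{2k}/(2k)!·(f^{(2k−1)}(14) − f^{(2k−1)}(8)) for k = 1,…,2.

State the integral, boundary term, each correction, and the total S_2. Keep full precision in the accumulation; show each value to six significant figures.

S_2 ≈ 16.6661

∫_8^14 ln(x) dx evaluates to 14.3113.
½[f(8) + f(14)] = ½[2.07944 + 2.63906] = 2.35925.
So far: 16.6705.
Order-1 term: 1/12 · (0.0714286 − 0.125000) = -0.00446429.
Running total after k=1: 16.6661.
Order-2 term: −1/720 · (0.000728863 − 0.00390625) = 4.41304e-06.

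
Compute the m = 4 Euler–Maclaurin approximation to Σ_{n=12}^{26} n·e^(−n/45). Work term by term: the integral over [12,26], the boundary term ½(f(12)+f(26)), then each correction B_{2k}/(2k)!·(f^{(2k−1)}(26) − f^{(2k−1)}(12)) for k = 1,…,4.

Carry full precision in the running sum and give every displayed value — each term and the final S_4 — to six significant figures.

S_4 ≈ 183.615

The integral term ∫_12^26 x·e^(−x/45) dx = 171.751.
Boundary: ½(f(12) + f(26)) = ½(9.19114 + 14.5897) = 11.8904.
Running total after boundary: 183.642.
k=1: B_{2}/(2)! × [f^{(1)}(26) − f^{(1)}(12)] = 1/12 × (0.236927 − 0.561681) = -0.0270628.
Partial sum through k=1: 183.615.
k=2: B_{4}/(4)! × [f^{(3)}(26) − f^{(3)}(12)] = −1/720 × (0.000671217 − 0.00103385) = 5.03650e-07.
Partial sum through k=2: 183.615.
k=3: B_{6}/(6)! × [f^{(5)}(26) − f^{(5)}(12)] = 1/30240 × (6.05152e-07 − 8.84108e-07) = -9.22471e-12.
Partial sum through k=3: 183.615.
k=4: B_{8}/(8)! × [f^{(7)}(26) − f^{(7)}(12)] = −1/1209600 × (4.33995e-10 − 6.21074e-10) = 1.54662e-16.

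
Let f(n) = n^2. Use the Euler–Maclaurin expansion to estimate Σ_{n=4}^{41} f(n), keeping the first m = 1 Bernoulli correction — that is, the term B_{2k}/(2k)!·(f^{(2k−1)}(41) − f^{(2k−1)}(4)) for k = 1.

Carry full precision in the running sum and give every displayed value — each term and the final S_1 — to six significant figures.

The integral term ∫_4^41 x^2 dx = 22952.3.
½[f(4) + f(41)] = ½[16.0000 + 1681.00] = 848.500.
Integral + boundary = 23800.8.
Order-1 term: 1/12 · (82.0000 − 8.00000) = 6.16667.

S_1 ≈ 23807.0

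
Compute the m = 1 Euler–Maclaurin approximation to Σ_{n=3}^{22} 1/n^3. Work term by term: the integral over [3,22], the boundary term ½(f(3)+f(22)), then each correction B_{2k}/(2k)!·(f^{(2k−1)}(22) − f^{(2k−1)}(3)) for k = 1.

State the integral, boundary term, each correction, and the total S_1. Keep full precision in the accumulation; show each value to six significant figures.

The integral term ∫_3^22 1/x^3 dx = 0.0545225.
Endpoint term: (f(3) + f(22))/2 = (0.0370370 + 9.39144e-05)/2 = 0.0185655.
Integral + boundary = 0.0730880.
Order-1 term: 1/12 · (-1.28065e-05 − (-0.0370370)) = 0.00308535.

S_1 ≈ 0.0761733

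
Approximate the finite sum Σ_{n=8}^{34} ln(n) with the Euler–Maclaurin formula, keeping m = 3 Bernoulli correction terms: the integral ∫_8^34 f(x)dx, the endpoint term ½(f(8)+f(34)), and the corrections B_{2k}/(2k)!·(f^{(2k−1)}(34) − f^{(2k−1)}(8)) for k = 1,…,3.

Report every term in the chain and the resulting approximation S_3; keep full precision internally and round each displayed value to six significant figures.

The integral term ∫_8^34 ln(x) dx = 77.2607.
½[f(8) + f(34)] = ½[2.07944 + 3.52636] = 2.80290.
Integral + boundary = 80.0636.
Correction k=1: B_{2}/2! · (f^{(1)}(34) − f^{(1)}(8)) = 1/12 · (0.0294118 − 0.125000) = -0.00796569.
Running total after k=1: 80.0557.
Correction k=2: B_{4}/4! · (f^{(3)}(34) − f^{(3)}(8)) = −1/720 · (5.08854e-05 − 0.00390625) = 5.35467e-06.
Running total after k=2: 80.0557.
Correction k=3: B_{6}/6! · (f^{(5)}(34) − f^{(5)}(8)) = 1/30240 · (5.28222e-07 − 0.000732422) = -2.42028e-08.

S_3 ≈ 80.0557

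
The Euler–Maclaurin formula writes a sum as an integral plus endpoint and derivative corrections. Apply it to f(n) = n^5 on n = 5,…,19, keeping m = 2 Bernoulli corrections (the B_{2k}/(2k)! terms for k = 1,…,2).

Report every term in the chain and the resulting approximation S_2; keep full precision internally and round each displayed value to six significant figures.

S_2 ≈ 9.13200e+06

∫_5^19 x^5 dx evaluates to 7.83838e+06.
½[f(5) + f(19)] = ½[3125.00 + 2.47610e+06] = 1.23961e+06.
Integral + boundary = 9.07799e+06.
Correction k=1: B_{2}/2! · (f^{(1)}(19) − f^{(1)}(5)) = 1/12 · (651605 − 3125.00) = 54040.0.
After k=1: 9.13203e+06.
Correction k=2: B_{4}/4! · (f^{(3)}(19) − f^{(3)}(5)) = −1/720 · (21660.0 − 1500.00) = -28.0000.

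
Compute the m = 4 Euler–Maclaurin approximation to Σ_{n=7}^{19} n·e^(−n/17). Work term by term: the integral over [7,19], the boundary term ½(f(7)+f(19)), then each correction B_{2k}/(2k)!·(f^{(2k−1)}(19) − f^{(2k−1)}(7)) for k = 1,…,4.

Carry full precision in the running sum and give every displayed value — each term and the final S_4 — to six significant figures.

The integral term ∫_7^19 x·e^(−x/17) dx = 70.1383.
Endpoint term: (f(7) + f(19))/2 = (4.63736 + 6.21392)/2 = 5.42564.
So far: 75.5639.
Order-1 term: 1/12 · (-0.0384763 − 0.389694) = -0.0356809.
After k=1: 75.5282.
Order-2 term: −1/720 · (0.00213017 − 0.00593306) = 5.28179e-06.
After k=2: 75.5282.
Order-3 term: 1/30240 · (1.52024e-05 − 3.63934e-05) = -7.00762e-10.
After k=3: 75.5282.
Order-4 term: −1/1209600 · (7.97021e-08 − 1.80821e-07) = 8.35969e-14.

S_4 ≈ 75.5282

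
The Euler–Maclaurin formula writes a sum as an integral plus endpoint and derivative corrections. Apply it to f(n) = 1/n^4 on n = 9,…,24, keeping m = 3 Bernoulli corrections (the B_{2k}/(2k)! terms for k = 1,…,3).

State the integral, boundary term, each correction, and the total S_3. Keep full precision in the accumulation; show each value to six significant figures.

S_3 ≈ 0.000516419

Integral: ∫_9^24 1/x^4 dx = 0.000433135.
½[f(9) + f(24)] = ½[0.000152416 + 3.01408e-06] = 7.77149e-05.
So far: 0.000510850.
Order-1 term: 1/12 · (-5.02347e-07 − (-6.77404e-05)) = 5.60317e-06.
After k=1: 0.000516453.
Order-2 term: −1/720 · (-2.61639e-08 − (-2.50890e-05)) = -3.48095e-08.
After k=2: 0.000516418.
Order-3 term: 1/30240 · (-2.54371e-09 − (-1.73455e-05)) = 5.73510e-10.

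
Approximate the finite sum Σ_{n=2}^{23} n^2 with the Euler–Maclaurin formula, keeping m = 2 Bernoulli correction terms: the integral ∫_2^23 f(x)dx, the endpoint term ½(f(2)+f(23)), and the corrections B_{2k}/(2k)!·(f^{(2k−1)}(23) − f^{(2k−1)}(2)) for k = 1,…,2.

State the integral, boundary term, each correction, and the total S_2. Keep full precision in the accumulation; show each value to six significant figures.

S_2 ≈ 4323.00

The integral term ∫_2^23 x^2 dx = 4053.00.
½[f(2) + f(23)] = ½[4.00000 + 529.000] = 266.500.
Running total after boundary: 4319.50.
k=1: B_{2}/(2)! × [f^{(1)}(23) − f^{(1)}(2)] = 1/12 × (46.0000 − 4.00000) = 3.50000.
Partial sum through k=1: 4323.00.
k=2: B_{4}/(4)! × [f^{(3)}(23) − f^{(3)}(2)] = −1/720 × (0.00000 − 0.00000) = 0.00000.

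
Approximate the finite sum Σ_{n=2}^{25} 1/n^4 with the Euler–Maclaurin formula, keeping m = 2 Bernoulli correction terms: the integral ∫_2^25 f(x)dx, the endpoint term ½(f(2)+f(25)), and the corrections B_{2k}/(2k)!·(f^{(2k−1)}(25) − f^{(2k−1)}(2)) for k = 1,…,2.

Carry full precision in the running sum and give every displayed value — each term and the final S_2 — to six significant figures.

∫_2^25 1/x^4 dx evaluates to 0.0416453.
Endpoint term: (f(2) + f(25))/2 = (0.0625000 + 2.56000e-06)/2 = 0.0312513.
So far: 0.0728966.
Correction k=1: B_{2}/2! · (f^{(1)}(25) − f^{(1)}(2)) = 1/12 · (-4.09600e-07 − (-0.125000)) = 0.0104166.
Partial sum through k=1: 0.0833132.
Correction k=2: B_{4}/4! · (f^{(3)}(25) − f^{(3)}(2)) = −1/720 · (-1.96608e-08 − (-0.937500)) = -0.00130208.

S_2 ≈ 0.0820112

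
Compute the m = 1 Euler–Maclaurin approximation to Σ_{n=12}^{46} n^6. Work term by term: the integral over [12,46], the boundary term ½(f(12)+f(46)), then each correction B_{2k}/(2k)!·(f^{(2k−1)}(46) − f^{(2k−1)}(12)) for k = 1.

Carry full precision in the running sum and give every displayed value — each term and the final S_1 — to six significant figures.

Integral: ∫_12^46 x^6 dx = 6.22545e+10.
Endpoint term: (f(12) + f(46))/2 = (2.98598e+06 + 9.47430e+09)/2 = 4.73864e+09.
Integral + boundary = 6.69932e+10.
Order-1 term: 1/12 · (1.23578e+09 − 1.49299e+06) = 1.02857e+08.

S_1 ≈ 6.70960e+10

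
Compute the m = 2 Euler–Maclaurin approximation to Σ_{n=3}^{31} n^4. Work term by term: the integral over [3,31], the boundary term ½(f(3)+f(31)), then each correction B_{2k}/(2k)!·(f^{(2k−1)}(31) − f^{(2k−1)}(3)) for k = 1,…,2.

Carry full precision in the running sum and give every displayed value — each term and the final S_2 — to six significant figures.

The integral term ∫_3^31 x^4 dx = 5.72578e+06.
½[f(3) + f(31)] = ½[81.0000 + 923521] = 461801.
So far: 6.18758e+06.
k=1: B_{2}/(2)! × [f^{(1)}(31) − f^{(1)}(3)] = 1/12 × (119164 − 108.000) = 9921.33.
Partial sum through k=1: 6.19750e+06.
k=2: B_{4}/(4)! × [f^{(3)}(31) − f^{(3)}(3)] = −1/720 × (744.000 − 72.0000) = -0.933333.

S_2 ≈ 6.19750e+06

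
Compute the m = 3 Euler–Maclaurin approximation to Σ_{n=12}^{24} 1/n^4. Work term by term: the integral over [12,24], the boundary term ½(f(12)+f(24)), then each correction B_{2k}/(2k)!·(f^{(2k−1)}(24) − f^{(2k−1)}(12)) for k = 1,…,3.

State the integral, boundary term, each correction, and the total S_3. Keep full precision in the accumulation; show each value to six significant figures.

Integral: ∫_12^24 1/x^4 dx = 0.000168789.
Boundary: ½(f(12) + f(24)) = ½(4.82253e-05 + 3.01408e-06) = 2.56197e-05.
So far: 0.000194408.
Order-1 term: 1/12 · (-5.02347e-07 − (-1.60751e-05)) = 1.29773e-06.
Running total after k=1: 0.000195706.
Order-2 term: −1/720 · (-2.61639e-08 − (-3.34898e-06)) = -4.61502e-09.
Running total after k=2: 0.000195701.
Order-3 term: 1/30240 · (-2.54371e-09 − (-1.30238e-06)) = 4.29840e-11.

S_3 ≈ 0.000195701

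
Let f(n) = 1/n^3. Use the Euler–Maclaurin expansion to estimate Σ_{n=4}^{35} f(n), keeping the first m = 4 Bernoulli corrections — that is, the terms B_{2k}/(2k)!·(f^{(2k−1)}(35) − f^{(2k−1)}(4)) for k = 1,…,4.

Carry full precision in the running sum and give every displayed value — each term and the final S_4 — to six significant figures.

∫_4^35 1/x^3 dx evaluates to 0.0308418.
½[f(4) + f(35)] = ½[0.0156250 + 2.33236e-05] = 0.00782416.
Integral + boundary = 0.0386660.
Order-1 term: 1/12 · (-1.99917e-06 − (-0.0117188)) = 0.000976396.
After k=1: 0.0396424.
Order-2 term: −1/720 · (-3.26395e-08 − (-0.0146484)) = -2.03450e-05.
After k=2: 0.0396220.
Order-3 term: 1/30240 · (-1.11907e-09 − (-0.0384521)) = 1.27157e-06.
After k=3: 0.0396233.
Order-4 term: −1/1209600 · (-6.57737e-11 − (-0.173035)) = -1.43051e-07.

S_4 ≈ 0.0396232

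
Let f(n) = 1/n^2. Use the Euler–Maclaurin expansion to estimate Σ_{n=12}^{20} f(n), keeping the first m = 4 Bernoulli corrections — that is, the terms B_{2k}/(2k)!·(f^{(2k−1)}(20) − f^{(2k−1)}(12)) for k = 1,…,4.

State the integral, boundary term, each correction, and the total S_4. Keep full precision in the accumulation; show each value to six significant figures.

S_4 ≈ 0.0381310

Integral: ∫_12^20 1/x^2 dx = 0.0333333.
Boundary: ½(f(12) + f(20)) = ½(0.00694444 + 0.00250000) = 0.00472222.
Integral + boundary = 0.0380556.
Order-1 term: 1/12 · (-0.000250000 − (-0.00115741)) = 7.56173e-05.
Running total after k=1: 0.0381312.
Order-2 term: −1/720 · (-7.50000e-06 − (-9.64506e-05)) = -1.23543e-07.
Running total after k=2: 0.0381310.
Order-3 term: 1/30240 · (-5.62500e-07 − (-2.00939e-05)) = 6.45879e-10.
Running total after k=3: 0.0381310.
Order-4 term: −1/1209600 · (-7.87500e-08 − (-7.81429e-06)) = -6.39512e-12.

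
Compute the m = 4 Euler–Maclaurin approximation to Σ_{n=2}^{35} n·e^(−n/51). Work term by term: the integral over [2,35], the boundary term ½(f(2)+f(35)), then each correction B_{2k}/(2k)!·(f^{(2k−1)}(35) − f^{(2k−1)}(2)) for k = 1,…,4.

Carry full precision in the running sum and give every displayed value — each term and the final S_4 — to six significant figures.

Integral: ∫_2^35 x·e^(−x/51) dx = 390.928.
Endpoint term: (f(2) + f(35))/2 = (1.92309 + 17.6207)/2 = 9.77189.
Running total after boundary: 400.700.
Correction k=1: B_{2}/2! · (f^{(1)}(35) − f^{(1)}(2)) = 1/12 · (0.157945 − 0.923836) = -0.0638243.
Partial sum through k=1: 400.636.
Correction k=2: B_{4}/4! · (f^{(3)}(35) − f^{(3)}(2)) = −1/720 · (0.000447843 − 0.00109455) = 8.98202e-07.
Partial sum through k=2: 400.636.
Correction k=3: B_{6}/6! · (f^{(5)}(35) − f^{(5)}(2)) = 1/30240 · (3.21016e-07 − 7.05080e-07) = -1.27005e-11.
Partial sum through k=3: 400.636.
Correction k=4: B_{8}/8! · (f^{(7)}(35) − f^{(7)}(2)) = −1/1209600 · (1.80642e-10 − 3.80370e-10) = 1.65119e-16.

S_4 ≈ 400.636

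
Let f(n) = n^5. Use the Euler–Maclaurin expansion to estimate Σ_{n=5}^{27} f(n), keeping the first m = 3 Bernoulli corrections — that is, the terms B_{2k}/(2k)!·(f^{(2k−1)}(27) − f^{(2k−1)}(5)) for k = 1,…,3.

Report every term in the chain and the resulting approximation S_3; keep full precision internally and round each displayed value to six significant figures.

Integral: ∫_5^27 x^5 dx = 6.45675e+07.
Endpoint term: (f(5) + f(27))/2 = (3125.00 + 1.43489e+07)/2 = 7.17602e+06.
Running total after boundary: 7.17435e+07.
Correction k=1: B_{2}/2! · (f^{(1)}(27) − f^{(1)}(5)) = 1/12 · (2.65720e+06 − 3125.00) = 221173.
Partial sum through k=1: 7.19647e+07.
Correction k=2: B_{4}/4! · (f^{(3)}(27) − f^{(3)}(5)) = −1/720 · (43740.0 − 1500.00) = -58.6667.
Partial sum through k=2: 7.19646e+07.
Correction k=3: B_{6}/6! · (f^{(5)}(27) − f^{(5)}(5)) = 1/30240 · (120.000 − 120.000) = 0.00000.

S_3 ≈ 7.19646e+07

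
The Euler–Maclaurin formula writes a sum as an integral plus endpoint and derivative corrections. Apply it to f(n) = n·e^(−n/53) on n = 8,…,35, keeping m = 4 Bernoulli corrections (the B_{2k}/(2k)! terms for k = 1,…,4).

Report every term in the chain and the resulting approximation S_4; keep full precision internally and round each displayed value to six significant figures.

S_4 ≈ 382.795

Integral: ∫_8^35 x·e^(−x/53) dx = 370.360.
Endpoint term: (f(8) + f(35))/2 = (6.87917 + 18.0830)/2 = 12.4811.
So far: 382.841.
k=1: B_{2}/(2)! × [f^{(1)}(35) − f^{(1)}(8)] = 1/12 × (0.175468 − 0.730101) = -0.0462194.
After k=1: 382.795.
k=2: B_{4}/(4)! × [f^{(3)}(35) − f^{(3)}(8)] = −1/720 × (0.000430324 − 0.000872159) = 6.13659e-07.
After k=2: 382.795.
k=3: B_{6}/(6)! × [f^{(5)}(35) − f^{(5)}(8)] = 1/30240 × (2.84152e-07 − 5.28445e-07) = -8.07849e-12.
After k=3: 382.795.
k=4: B_{8}/(8)! × [f^{(7)}(35) − f^{(7)}(8)] = −1/1209600 × (1.47778e-10 − 2.65718e-10) = 9.75036e-17.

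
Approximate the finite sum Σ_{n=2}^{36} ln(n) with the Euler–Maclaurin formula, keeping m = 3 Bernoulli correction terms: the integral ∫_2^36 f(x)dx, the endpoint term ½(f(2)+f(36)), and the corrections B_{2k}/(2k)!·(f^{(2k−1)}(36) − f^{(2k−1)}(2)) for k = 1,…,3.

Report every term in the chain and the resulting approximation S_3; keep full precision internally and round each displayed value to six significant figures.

The integral term ∫_2^36 ln(x) dx = 93.6204.
Boundary: ½(f(2) + f(36)) = ½(0.693147 + 3.58352) = 2.13833.
So far: 95.7587.
Order-1 term: 1/12 · (0.0277778 − 0.500000) = -0.0393519.
Running total after k=1: 95.7194.
Order-2 term: −1/720 · (4.28669e-05 − 0.250000) = 0.000347163.
Running total after k=2: 95.7197.
Order-3 term: 1/30240 · (3.96916e-07 − 0.750000) = -2.48016e-05.

S_3 ≈ 95.7197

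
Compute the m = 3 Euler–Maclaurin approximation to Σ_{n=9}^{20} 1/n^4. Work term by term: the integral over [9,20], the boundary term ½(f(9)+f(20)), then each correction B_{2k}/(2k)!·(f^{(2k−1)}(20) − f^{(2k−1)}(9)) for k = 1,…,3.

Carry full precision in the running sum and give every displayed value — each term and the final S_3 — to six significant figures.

S_3 ≈ 0.000500420

The integral term ∫_9^20 1/x^4 dx = 0.000415581.
½[f(9) + f(20)] = ½[0.000152416 + 6.25000e-06] = 7.93329e-05.
So far: 0.000494914.
k=1: B_{2}/(2)! × [f^{(1)}(20) − f^{(1)}(9)] = 1/12 × (-1.25000e-06 − (-6.77404e-05)) = 5.54086e-06.
After k=1: 0.000500454.
k=2: B_{4}/(4)! × [f^{(3)}(20) − f^{(3)}(9)] = −1/720 × (-9.37500e-08 − (-2.50890e-05)) = -3.47157e-08.
After k=2: 0.000500420.
k=3: B_{6}/(6)! × [f^{(5)}(20) − f^{(5)}(9)] = 1/30240 × (-1.31250e-08 − (-1.73455e-05)) = 5.73160e-10.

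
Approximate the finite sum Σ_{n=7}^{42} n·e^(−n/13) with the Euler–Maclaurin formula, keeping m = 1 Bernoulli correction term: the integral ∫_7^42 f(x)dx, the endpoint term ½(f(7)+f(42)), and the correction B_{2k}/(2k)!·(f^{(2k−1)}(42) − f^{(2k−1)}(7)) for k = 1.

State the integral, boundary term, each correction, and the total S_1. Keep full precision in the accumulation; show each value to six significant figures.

S_1 ≈ 126.329

∫_7^42 x·e^(−x/13) dx evaluates to 123.486.
½[f(7) + f(42)] = ½[4.08552 + 1.66014] = 2.87283.
Running total after boundary: 126.359.
Order-1 term: 1/12 · (-0.0881758 − 0.269375) = -0.0297959.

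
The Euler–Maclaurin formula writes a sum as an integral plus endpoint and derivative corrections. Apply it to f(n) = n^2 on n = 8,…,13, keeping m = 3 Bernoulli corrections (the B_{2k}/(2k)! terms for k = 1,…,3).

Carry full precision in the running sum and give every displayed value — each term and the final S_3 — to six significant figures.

The integral term ∫_8^13 x^2 dx = 561.667.
Boundary: ½(f(8) + f(13)) = ½(64.0000 + 169.000) = 116.500.
So far: 678.167.
Order-1 term: 1/12 · (26.0000 − 16.0000) = 0.833333.
Partial sum through k=1: 679.000.
Order-2 term: −1/720 · (0.00000 − 0.00000) = 0.00000.
Partial sum through k=2: 679.000.
Order-3 term: 1/30240 · (0.00000 − 0.00000) = 0.00000.

S_3 ≈ 679.000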